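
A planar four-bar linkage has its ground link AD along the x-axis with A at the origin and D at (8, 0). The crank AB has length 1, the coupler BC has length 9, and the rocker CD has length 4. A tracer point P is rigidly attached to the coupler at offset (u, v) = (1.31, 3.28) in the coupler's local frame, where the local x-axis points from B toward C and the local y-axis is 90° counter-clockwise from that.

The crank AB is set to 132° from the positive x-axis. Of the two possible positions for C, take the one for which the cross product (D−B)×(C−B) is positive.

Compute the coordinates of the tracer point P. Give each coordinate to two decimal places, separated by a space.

-0.63 4.27

A=(0,0), D=(8.00,0)
B = A + 1.00·(cos132°, sin132°) = (-0.6691, 0.7431)
|BD| = 8.7009
circle(B,9.00) ∩ circle(D,4.00): a=8.0857, h=3.9524
  candidates: C₊=(7.7246,3.9905) cross=34.390; C₋=(7.0494,-3.8854) cross=-34.390
  mode + wants cross > 0 → take C=(7.7246,3.9905) (cross=34.390)
ex = (C−B)/|BC| = (0.9326,0.3608); ey = (-0.3608,0.9326)
P = B + 1.31·ex + 3.28·ey = (-0.6309,4.2749)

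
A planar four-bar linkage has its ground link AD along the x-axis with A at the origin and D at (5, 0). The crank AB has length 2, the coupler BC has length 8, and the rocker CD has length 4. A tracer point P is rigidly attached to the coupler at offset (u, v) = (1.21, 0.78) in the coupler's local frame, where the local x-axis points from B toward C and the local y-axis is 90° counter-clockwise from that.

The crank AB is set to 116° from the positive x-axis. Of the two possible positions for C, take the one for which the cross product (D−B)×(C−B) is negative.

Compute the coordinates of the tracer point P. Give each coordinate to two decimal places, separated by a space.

0.52 1.46

A=(0,0), D=(5.00,0)
B = A + 2.00·(cos116°, sin116°) = (-0.8767, 1.7976)
|BD| = 6.1455
circle(B,8.00) ∩ circle(D,4.00): a=6.9780, h=3.9124
  candidates: C₊=(6.9405,3.4978) cross=24.044; C₋=(4.6517,-3.9848) cross=-24.044
  mode - wants cross < 0 → take C=(4.6517,-3.9848) (cross=-24.044)
ex = (C−B)/|BC| = (0.6911,-0.7228); ey = (0.7228,0.6911)
P = B + 1.21·ex + 0.78·ey = (0.5232,1.4620)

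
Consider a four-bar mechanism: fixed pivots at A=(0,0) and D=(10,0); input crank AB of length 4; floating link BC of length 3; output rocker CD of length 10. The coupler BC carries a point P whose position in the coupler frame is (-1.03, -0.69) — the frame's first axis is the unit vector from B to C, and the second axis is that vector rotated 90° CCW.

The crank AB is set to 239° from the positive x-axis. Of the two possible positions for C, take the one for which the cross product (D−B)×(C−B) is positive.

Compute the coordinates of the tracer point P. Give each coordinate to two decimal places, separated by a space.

-2.32 -4.64

A=(0,0), D=(10.00,0)
B = A + 4.00·(cos239°, sin239°) = (-2.0602, -3.4287)
|BD| = 12.5381
circle(B,3.00) ∩ circle(D,10.00): a=2.6401, h=1.4248
  candidates: C₊=(0.0897,-1.3362) cross=17.864; C₋=(0.8689,-4.0772) cross=-17.864
  mode + wants cross > 0 → take C=(0.0897,-1.3362) (cross=17.864)
ex = (C−B)/|BC| = (0.7166,0.6975); ey = (-0.6975,0.7166)
P = B + -1.03·ex + -0.69·ey = (-2.3170,-4.6415)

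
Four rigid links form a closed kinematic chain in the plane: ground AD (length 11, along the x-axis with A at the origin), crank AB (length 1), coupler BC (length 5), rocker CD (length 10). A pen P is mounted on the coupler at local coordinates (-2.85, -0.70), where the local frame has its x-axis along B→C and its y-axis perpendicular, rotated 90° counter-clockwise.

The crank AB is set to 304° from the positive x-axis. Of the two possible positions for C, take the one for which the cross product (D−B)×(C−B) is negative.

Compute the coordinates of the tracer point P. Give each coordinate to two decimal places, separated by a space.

-1.23 1.49

A=(0,0), D=(11.00,0)
B = A + 1.00·(cos304°, sin304°) = (0.5592, -0.8290)
|BD| = 10.4737
circle(B,5.00) ∩ circle(D,10.00): a=1.6564, h=4.7177
  candidates: C₊=(1.8370,4.0049) cross=49.411; C₋=(2.5838,-5.4008) cross=-49.411
  mode - wants cross < 0 → take C=(2.5838,-5.4008) (cross=-49.411)
ex = (C−B)/|BC| = (0.4049,-0.9143); ey = (0.9143,0.4049)
P = B + -2.85·ex + -0.70·ey = (-1.2349,1.4934)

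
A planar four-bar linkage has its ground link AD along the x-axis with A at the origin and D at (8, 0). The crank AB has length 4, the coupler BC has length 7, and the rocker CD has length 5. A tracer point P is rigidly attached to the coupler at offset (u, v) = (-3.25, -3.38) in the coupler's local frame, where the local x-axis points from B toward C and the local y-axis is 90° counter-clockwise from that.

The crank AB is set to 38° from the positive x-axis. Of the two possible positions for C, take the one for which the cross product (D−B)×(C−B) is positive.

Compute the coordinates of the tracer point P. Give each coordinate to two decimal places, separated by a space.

A=(0,0), D=(8.00,0)
B = A + 4.00·(cos38°, sin38°) = (3.1520, 2.4626)
|BD| = 5.4376
circle(B,7.00) ∩ circle(D,5.00): a=4.9257, h=4.9737
  candidates: C₊=(9.7961,4.6662) cross=27.045; C₋=(5.2910,-4.2025) cross=-27.045
  mode + wants cross > 0 → take C=(9.7961,4.6662) (cross=27.045)
ex = (C−B)/|BC| = (0.9492,0.3148); ey = (-0.3148,0.9492)
P = B + -3.25·ex + -3.38·ey = (1.1313,-1.7686)

1.13 -1.77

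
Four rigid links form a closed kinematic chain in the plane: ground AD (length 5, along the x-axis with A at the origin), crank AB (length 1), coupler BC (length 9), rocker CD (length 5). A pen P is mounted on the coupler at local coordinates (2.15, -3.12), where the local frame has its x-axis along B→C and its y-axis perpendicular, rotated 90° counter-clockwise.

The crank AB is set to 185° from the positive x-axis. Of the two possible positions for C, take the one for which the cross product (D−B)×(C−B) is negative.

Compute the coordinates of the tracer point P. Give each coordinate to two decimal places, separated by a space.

-0.74 -3.87

A=(0,0), D=(5.00,0)
B = A + 1.00·(cos185°, sin185°) = (-0.9962, -0.0872)
|BD| = 5.9968
circle(B,9.00) ∩ circle(D,5.00): a=7.6675, h=4.7126
  candidates: C₊=(6.6021,4.7364) cross=28.261; C₋=(6.7390,-4.6878) cross=-28.261
  mode - wants cross < 0 → take C=(6.7390,-4.6878) (cross=-28.261)
ex = (C−B)/|BC| = (0.8595,-0.5112); ey = (0.5112,0.8595)
P = B + 2.15·ex + -3.12·ey = (-0.7432,-3.8678)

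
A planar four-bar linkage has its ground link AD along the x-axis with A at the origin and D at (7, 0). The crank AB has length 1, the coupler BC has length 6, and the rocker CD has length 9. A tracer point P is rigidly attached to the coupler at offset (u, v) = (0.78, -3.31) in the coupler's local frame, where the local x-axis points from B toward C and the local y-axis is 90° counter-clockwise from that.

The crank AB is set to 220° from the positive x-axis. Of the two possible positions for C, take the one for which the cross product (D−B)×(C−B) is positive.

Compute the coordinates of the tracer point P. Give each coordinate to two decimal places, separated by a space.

2.60 -0.15

A=(0,0), D=(7.00,0)
B = A + 1.00·(cos220°, sin220°) = (-0.7660, -0.6428)
|BD| = 7.7926
circle(B,6.00) ∩ circle(D,9.00): a=1.0089, h=5.9146
  candidates: C₊=(-0.2484,5.3348) cross=46.090; C₋=(0.7273,-6.4540) cross=-46.090
  mode + wants cross > 0 → take C=(-0.2484,5.3348) (cross=46.090)
ex = (C−B)/|BC| = (0.0863,0.9963); ey = (-0.9963,0.0863)
P = B + 0.78·ex + -3.31·ey = (2.5989,-0.1513)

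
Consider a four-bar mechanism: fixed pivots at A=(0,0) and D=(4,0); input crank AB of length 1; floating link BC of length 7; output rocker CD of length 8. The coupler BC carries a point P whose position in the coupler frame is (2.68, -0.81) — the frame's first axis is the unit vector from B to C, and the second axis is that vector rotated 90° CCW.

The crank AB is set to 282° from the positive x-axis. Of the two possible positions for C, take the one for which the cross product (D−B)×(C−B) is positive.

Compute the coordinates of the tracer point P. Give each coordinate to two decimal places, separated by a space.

0.34 1.82

A=(0,0), D=(4.00,0)
B = A + 1.00·(cos282°, sin282°) = (0.2079, -0.9781)
|BD| = 3.9162
circle(B,7.00) ∩ circle(D,8.00): a=0.0430, h=6.9999
  candidates: C₊=(-1.4988,5.8106) cross=27.413; C₋=(1.9979,-7.7454) cross=-27.413
  mode + wants cross > 0 → take C=(-1.4988,5.8106) (cross=27.413)
ex = (C−B)/|BC| = (-0.2438,0.9698); ey = (-0.9698,-0.2438)
P = B + 2.68·ex + -0.81·ey = (0.3400,1.8185)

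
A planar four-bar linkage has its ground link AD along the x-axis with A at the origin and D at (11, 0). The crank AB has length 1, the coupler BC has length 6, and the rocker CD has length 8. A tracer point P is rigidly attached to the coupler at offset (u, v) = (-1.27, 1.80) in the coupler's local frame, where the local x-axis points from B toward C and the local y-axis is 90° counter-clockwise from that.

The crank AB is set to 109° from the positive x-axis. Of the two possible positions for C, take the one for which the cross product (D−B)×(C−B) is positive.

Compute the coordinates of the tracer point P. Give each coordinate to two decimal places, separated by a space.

A=(0,0), D=(11.00,0)
B = A + 1.00·(cos109°, sin109°) = (-0.3256, 0.9455)
|BD| = 11.3650
circle(B,6.00) ∩ circle(D,8.00): a=4.4506, h=4.0239
  candidates: C₊=(4.4444,4.5852) cross=45.732; C₋=(3.7749,-3.4347) cross=-45.732
  mode + wants cross > 0 → take C=(4.4444,4.5852) (cross=45.732)
ex = (C−B)/|BC| = (0.7950,0.6066); ey = (-0.6066,0.7950)
P = B + -1.27·ex + 1.80·ey = (-2.4271,1.6061)

-2.43 1.61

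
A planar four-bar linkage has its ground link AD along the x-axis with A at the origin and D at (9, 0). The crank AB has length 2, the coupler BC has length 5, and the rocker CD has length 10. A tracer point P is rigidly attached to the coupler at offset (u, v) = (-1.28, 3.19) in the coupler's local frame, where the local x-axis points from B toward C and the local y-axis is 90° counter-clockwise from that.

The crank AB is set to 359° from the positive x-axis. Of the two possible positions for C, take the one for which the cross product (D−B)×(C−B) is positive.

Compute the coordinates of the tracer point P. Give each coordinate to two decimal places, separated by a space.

-0.48 -2.42

A=(0,0), D=(9.00,0)
B = A + 2.00·(cos359°, sin359°) = (1.9997, -0.0349)
|BD| = 7.0004
circle(B,5.00) ∩ circle(D,10.00): a=-1.8566, h=4.6425
  candidates: C₊=(0.1199,4.5983) cross=32.499; C₋=(0.1662,-4.6866) cross=-32.499
  mode + wants cross > 0 → take C=(0.1199,4.5983) (cross=32.499)
ex = (C−B)/|BC| = (-0.3760,0.9266); ey = (-0.9266,-0.3760)
P = B + -1.28·ex + 3.19·ey = (-0.4751,-2.4203)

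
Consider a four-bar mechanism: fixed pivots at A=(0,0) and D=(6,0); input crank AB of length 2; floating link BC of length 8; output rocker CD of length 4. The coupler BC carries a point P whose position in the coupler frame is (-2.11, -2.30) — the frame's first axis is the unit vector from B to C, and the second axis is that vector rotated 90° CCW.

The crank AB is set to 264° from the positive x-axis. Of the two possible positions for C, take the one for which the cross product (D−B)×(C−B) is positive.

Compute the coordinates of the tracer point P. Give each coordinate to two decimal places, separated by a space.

A=(0,0), D=(6.00,0)
B = A + 2.00·(cos264°, sin264°) = (-0.2091, -1.9890)
|BD| = 6.5199
circle(B,8.00) ∩ circle(D,4.00): a=6.9410, h=3.9778
  candidates: C₊=(5.1875,3.9166) cross=25.935; C₋=(7.6146,-3.6597) cross=-25.935
  mode + wants cross > 0 → take C=(5.1875,3.9166) (cross=25.935)
ex = (C−B)/|BC| = (0.6746,0.7382); ey = (-0.7382,0.6746)
P = B + -2.11·ex + -2.30·ey = (0.0655,-5.0982)

0.07 -5.10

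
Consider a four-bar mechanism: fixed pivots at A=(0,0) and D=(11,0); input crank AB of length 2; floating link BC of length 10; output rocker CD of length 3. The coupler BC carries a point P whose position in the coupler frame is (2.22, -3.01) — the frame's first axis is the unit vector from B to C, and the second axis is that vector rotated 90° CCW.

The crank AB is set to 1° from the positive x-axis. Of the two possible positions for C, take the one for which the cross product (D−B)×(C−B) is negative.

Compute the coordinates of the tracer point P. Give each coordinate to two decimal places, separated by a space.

A=(0,0), D=(11.00,0)
B = A + 2.00·(cos1°, sin1°) = (1.9997, 0.0349)
|BD| = 9.0004
circle(B,10.00) ∩ circle(D,3.00): a=9.5555, h=2.9482
  candidates: C₊=(11.5666,2.9460) cross=26.535; C₋=(11.5437,-2.9503) cross=-26.535
  mode - wants cross < 0 → take C=(11.5437,-2.9503) (cross=-26.535)
ex = (C−B)/|BC| = (0.9544,-0.2985); ey = (0.2985,0.9544)
P = B + 2.22·ex + -3.01·ey = (3.2199,-3.5006)

3.22 -3.50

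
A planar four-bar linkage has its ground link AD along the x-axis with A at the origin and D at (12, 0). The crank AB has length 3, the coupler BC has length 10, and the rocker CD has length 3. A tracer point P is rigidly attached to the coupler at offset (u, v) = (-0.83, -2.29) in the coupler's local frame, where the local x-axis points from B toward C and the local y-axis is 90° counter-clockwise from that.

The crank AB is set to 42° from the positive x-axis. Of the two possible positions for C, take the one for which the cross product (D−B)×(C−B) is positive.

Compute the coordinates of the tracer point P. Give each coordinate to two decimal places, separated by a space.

A=(0,0), D=(12.00,0)
B = A + 3.00·(cos42°, sin42°) = (2.2294, 2.0074)
|BD| = 9.9746
circle(B,10.00) ∩ circle(D,3.00): a=9.5489, h=2.9696
  candidates: C₊=(12.1806,2.9946) cross=29.621; C₋=(10.9853,-2.8232) cross=-29.621
  mode + wants cross > 0 → take C=(12.1806,2.9946) (cross=29.621)
ex = (C−B)/|BC| = (0.9951,0.0987); ey = (-0.0987,0.9951)
P = B + -0.83·ex + -2.29·ey = (1.6295,-0.3534)

1.63 -0.35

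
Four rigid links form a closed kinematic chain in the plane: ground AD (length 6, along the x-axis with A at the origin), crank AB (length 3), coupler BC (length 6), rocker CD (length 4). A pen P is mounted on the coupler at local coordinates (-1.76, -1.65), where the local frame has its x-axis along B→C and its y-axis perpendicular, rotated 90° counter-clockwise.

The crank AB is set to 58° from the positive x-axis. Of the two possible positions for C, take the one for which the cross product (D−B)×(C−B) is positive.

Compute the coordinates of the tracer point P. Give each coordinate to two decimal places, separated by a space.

A=(0,0), D=(6.00,0)
B = A + 3.00·(cos58°, sin58°) = (1.5898, 2.5441)
|BD| = 5.0915
circle(B,6.00) ∩ circle(D,4.00): a=4.5098, h=3.9575
  candidates: C₊=(7.4737,3.7186) cross=20.149; C₋=(3.5187,-3.1373) cross=-20.149
  mode + wants cross > 0 → take C=(7.4737,3.7186) (cross=20.149)
ex = (C−B)/|BC| = (0.9807,0.1957); ey = (-0.1957,0.9807)
P = B + -1.76·ex + -1.65·ey = (0.1868,0.5815)

0.19 0.58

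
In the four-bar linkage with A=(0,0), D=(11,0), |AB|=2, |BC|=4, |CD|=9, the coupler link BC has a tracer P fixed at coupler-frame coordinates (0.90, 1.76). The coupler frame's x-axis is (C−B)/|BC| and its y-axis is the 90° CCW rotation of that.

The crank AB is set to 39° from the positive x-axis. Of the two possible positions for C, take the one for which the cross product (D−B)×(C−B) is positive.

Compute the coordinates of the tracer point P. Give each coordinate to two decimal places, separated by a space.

A=(0,0), D=(11.00,0)
B = A + 2.00·(cos39°, sin39°) = (1.5543, 1.2586)
|BD| = 9.5292
circle(B,4.00) ∩ circle(D,9.00): a=1.3540, h=3.7639
  candidates: C₊=(3.3936,4.8107) cross=35.867; C₋=(2.3993,-2.6511) cross=-35.867
  mode + wants cross > 0 → take C=(3.3936,4.8107) (cross=35.867)
ex = (C−B)/|BC| = (0.4598,0.8880); ey = (-0.8880,0.4598)
P = B + 0.90·ex + 1.76·ey = (0.4052,2.8671)

0.41 2.87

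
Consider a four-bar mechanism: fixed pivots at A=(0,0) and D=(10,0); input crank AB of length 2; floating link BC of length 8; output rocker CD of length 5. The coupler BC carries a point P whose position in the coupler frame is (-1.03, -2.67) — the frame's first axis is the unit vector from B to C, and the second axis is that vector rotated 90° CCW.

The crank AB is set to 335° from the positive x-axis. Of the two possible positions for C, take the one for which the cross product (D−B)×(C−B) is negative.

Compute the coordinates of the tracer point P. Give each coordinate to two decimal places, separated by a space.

-0.41 -2.64

A=(0,0), D=(10.00,0)
B = A + 2.00·(cos335°, sin335°) = (1.8126, -0.8452)
|BD| = 8.2309
circle(B,8.00) ∩ circle(D,5.00): a=6.4846, h=4.6851
  candidates: C₊=(7.7818,4.4810) cross=38.563; C₋=(8.7440,-4.8397) cross=-38.563
  mode - wants cross < 0 → take C=(8.7440,-4.8397) (cross=-38.563)
ex = (C−B)/|BC| = (0.8664,-0.4993); ey = (0.4993,0.8664)
P = B + -1.03·ex + -2.67·ey = (-0.4129,-2.6443)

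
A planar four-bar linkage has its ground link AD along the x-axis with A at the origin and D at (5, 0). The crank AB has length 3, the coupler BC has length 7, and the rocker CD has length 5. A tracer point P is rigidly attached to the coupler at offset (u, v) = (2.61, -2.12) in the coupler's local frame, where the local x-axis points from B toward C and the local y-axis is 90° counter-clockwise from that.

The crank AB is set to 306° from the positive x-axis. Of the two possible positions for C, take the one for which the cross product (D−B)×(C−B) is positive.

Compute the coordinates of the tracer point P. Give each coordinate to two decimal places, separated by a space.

A=(0,0), D=(5.00,0)
B = A + 3.00·(cos306°, sin306°) = (1.7634, -2.4271)
|BD| = 4.0455
circle(B,7.00) ∩ circle(D,5.00): a=4.9890, h=4.9102
  candidates: C₊=(2.8090,4.4944) cross=19.864; C₋=(8.7006,-3.3624) cross=-19.864
  mode + wants cross > 0 → take C=(2.8090,4.4944) (cross=19.864)
ex = (C−B)/|BC| = (0.1494,0.9888); ey = (-0.9888,0.1494)
P = B + 2.61·ex + -2.12·ey = (4.2495,-0.1630)

4.25 -0.16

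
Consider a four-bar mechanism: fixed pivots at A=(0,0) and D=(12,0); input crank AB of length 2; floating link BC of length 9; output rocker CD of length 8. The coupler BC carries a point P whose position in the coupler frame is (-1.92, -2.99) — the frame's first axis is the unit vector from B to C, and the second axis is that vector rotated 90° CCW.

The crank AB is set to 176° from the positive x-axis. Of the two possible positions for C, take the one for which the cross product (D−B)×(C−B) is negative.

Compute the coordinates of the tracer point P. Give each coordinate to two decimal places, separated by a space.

A=(0,0), D=(12.00,0)
B = A + 2.00·(cos176°, sin176°) = (-1.9951, 0.1395)
|BD| = 13.9958
circle(B,9.00) ∩ circle(D,8.00): a=7.6052, h=4.8125
  candidates: C₊=(5.6577,4.8760) cross=67.355; C₋=(5.5618,-4.7486) cross=-67.355
  mode - wants cross < 0 → take C=(5.5618,-4.7486) (cross=-67.355)
ex = (C−B)/|BC| = (0.8397,-0.5431); ey = (0.5431,0.8397)
P = B + -1.92·ex + -2.99·ey = (-5.2312,-1.3283)

-5.23 -1.33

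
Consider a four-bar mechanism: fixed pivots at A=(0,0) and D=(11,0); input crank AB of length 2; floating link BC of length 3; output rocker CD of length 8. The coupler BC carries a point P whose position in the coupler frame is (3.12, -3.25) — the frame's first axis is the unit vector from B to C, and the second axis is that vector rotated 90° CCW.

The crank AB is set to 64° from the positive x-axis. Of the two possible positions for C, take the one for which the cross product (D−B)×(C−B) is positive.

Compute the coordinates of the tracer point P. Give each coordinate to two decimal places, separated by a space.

A=(0,0), D=(11.00,0)
B = A + 2.00·(cos64°, sin64°) = (0.8767, 1.7976)
|BD| = 10.2816
circle(B,3.00) ∩ circle(D,8.00): a=2.4661, h=1.7083
  candidates: C₊=(3.6036,3.0484) cross=17.564; C₋=(3.0062,-0.3155) cross=-17.564
  mode + wants cross > 0 → take C=(3.6036,3.0484) (cross=17.564)
ex = (C−B)/|BC| = (0.9089,0.4169); ey = (-0.4169,0.9089)
P = B + 3.12·ex + -3.25·ey = (5.0677,0.1444)

5.07 0.14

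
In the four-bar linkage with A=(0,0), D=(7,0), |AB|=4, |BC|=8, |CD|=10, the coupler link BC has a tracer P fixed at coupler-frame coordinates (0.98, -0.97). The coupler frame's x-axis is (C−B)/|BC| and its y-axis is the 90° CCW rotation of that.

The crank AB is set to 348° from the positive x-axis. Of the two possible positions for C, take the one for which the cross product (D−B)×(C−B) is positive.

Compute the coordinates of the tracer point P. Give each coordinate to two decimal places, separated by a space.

3.90 0.55

A=(0,0), D=(7.00,0)
B = A + 4.00·(cos348°, sin348°) = (3.9126, -0.8316)
|BD| = 3.1975
circle(B,8.00) ∩ circle(D,10.00): a=-4.0307, h=6.9104
  candidates: C₊=(-1.7768,4.7925) cross=22.096; C₋=(1.8179,-8.5526) cross=-22.096
  mode + wants cross > 0 → take C=(-1.7768,4.7925) (cross=22.096)
ex = (C−B)/|BC| = (-0.7112,0.7030); ey = (-0.7030,-0.7112)
P = B + 0.98·ex + -0.97·ey = (3.8976,0.5471)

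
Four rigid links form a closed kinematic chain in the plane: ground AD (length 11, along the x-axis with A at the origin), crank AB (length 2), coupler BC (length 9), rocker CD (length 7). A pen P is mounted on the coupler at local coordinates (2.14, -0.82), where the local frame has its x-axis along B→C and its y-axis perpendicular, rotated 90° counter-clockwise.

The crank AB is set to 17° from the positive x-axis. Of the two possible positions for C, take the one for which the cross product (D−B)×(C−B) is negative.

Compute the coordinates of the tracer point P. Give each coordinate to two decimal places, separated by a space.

A=(0,0), D=(11.00,0)
B = A + 2.00·(cos17°, sin17°) = (1.9126, 0.5847)
|BD| = 9.1062
circle(B,9.00) ∩ circle(D,7.00): a=6.3101, h=6.4173
  candidates: C₊=(8.6218,6.5836) cross=58.437; C₋=(7.7976,-6.2245) cross=-58.437
  mode - wants cross < 0 → take C=(7.7976,-6.2245) (cross=-58.437)
ex = (C−B)/|BC| = (0.6539,-0.7566); ey = (0.7566,0.6539)
P = B + 2.14·ex + -0.82·ey = (2.6915,-1.5705)

2.69 -1.57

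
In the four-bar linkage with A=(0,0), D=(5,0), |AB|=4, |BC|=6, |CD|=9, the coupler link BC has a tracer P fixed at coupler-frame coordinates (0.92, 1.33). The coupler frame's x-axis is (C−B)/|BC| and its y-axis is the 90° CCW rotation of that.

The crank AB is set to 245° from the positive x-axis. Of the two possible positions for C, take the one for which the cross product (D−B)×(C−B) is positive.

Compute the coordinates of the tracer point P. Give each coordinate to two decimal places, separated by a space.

-3.26 -3.22

A=(0,0), D=(5.00,0)
B = A + 4.00·(cos245°, sin245°) = (-1.6905, -3.6252)
|BD| = 7.6095
circle(B,6.00) ∩ circle(D,9.00): a=0.8479, h=5.9398
  candidates: C₊=(-3.7747,2.0011) cross=45.199; C₋=(1.8848,-8.4437) cross=-45.199
  mode + wants cross > 0 → take C=(-3.7747,2.0011) (cross=45.199)
ex = (C−B)/|BC| = (-0.3474,0.9377); ey = (-0.9377,-0.3474)
P = B + 0.92·ex + 1.33·ey = (-3.2572,-3.2245)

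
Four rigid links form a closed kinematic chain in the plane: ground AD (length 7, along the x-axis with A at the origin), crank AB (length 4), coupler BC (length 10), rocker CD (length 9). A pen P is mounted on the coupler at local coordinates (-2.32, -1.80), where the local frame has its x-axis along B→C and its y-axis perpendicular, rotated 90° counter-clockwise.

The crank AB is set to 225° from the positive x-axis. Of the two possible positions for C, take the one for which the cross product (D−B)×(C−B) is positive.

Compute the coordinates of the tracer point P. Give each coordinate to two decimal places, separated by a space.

A=(0,0), D=(7.00,0)
B = A + 4.00·(cos225°, sin225°) = (-2.8284, -2.8284)
|BD| = 10.2273
circle(B,10.00) ∩ circle(D,9.00): a=6.0425, h=7.9679
  candidates: C₊=(0.7749,6.4998) cross=81.490; C₋=(5.1820,-8.8145) cross=-81.490
  mode + wants cross > 0 → take C=(0.7749,6.4998) (cross=81.490)
ex = (C−B)/|BC| = (0.3603,0.9328); ey = (-0.9328,0.3603)
P = B + -2.32·ex + -1.80·ey = (-1.9853,-5.6412)

-1.99 -5.64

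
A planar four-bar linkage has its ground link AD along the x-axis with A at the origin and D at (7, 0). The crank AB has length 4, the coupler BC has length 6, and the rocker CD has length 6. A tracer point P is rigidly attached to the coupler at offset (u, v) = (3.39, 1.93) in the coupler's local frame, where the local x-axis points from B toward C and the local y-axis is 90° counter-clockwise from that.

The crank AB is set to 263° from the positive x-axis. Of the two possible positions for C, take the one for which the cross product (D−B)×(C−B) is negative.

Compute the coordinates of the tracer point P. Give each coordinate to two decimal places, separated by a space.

A=(0,0), D=(7.00,0)
B = A + 4.00·(cos263°, sin263°) = (-0.4875, -3.9702)
|BD| = 8.4749
circle(B,6.00) ∩ circle(D,6.00): a=4.2375, h=4.2478
  candidates: C₊=(1.2663,1.7678) cross=36.000; C₋=(5.2462,-5.7380) cross=-36.000
  mode - wants cross < 0 → take C=(5.2462,-5.7380) (cross=-36.000)
ex = (C−B)/|BC| = (0.9556,-0.2946); ey = (0.2946,0.9556)
P = B + 3.39·ex + 1.93·ey = (3.3207,-3.1246)

3.32 -3.12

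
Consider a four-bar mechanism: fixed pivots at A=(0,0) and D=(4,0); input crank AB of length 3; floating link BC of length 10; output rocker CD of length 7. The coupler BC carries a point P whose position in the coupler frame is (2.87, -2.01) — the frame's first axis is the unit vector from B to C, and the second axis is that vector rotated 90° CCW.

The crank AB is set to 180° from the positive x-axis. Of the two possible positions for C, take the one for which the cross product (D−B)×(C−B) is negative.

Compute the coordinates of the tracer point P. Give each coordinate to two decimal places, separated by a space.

A=(0,0), D=(4.00,0)
B = A + 3.00·(cos180°, sin180°) = (-3.0000, 0.0000)
|BD| = 7.0000
circle(B,10.00) ∩ circle(D,7.00): a=7.1429, h=6.9985
  candidates: C₊=(4.1429,6.9985) cross=48.990; C₋=(4.1429,-6.9985) cross=-48.990
  mode - wants cross < 0 → take C=(4.1429,-6.9985) (cross=-48.990)
ex = (C−B)/|BC| = (0.7143,-0.6999); ey = (0.6999,0.7143)
P = B + 2.87·ex + -2.01·ey = (-2.3567,-3.4443)

-2.36 -3.44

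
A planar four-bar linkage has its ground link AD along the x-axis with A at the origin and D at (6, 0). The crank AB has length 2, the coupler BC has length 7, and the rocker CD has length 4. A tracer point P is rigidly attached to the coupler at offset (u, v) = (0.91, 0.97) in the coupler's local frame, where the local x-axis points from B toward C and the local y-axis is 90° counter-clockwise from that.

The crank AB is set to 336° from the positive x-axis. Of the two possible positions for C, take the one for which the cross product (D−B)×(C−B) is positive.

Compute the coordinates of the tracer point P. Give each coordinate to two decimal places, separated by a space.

A=(0,0), D=(6.00,0)
B = A + 2.00·(cos336°, sin336°) = (1.8271, -0.8135)
|BD| = 4.2515
circle(B,7.00) ∩ circle(D,4.00): a=6.0067, h=3.5943
  candidates: C₊=(7.0351,3.8637) cross=15.281; C₋=(8.4106,-3.1920) cross=-15.281
  mode + wants cross > 0 → take C=(7.0351,3.8637) (cross=15.281)
ex = (C−B)/|BC| = (0.7440,0.6682); ey = (-0.6682,0.7440)
P = B + 0.91·ex + 0.97·ey = (1.8560,0.5162)

1.86 0.52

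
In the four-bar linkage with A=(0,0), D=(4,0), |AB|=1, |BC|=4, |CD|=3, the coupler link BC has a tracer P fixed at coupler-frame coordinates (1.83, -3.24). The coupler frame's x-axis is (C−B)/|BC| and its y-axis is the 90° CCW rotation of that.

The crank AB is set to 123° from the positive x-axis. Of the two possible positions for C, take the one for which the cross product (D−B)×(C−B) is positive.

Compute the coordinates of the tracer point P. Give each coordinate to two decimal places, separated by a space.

A=(0,0), D=(4.00,0)
B = A + 1.00·(cos123°, sin123°) = (-0.5446, 0.8387)
|BD| = 4.6214
circle(B,4.00) ∩ circle(D,3.00): a=3.0680, h=2.5665
  candidates: C₊=(2.9382,2.8058) cross=11.861; C₋=(2.0067,-2.2420) cross=-11.861
  mode + wants cross > 0 → take C=(2.9382,2.8058) (cross=11.861)
ex = (C−B)/|BC| = (0.8707,0.4918); ey = (-0.4918,0.8707)
P = B + 1.83·ex + -3.24·ey = (2.6422,-1.0825)

2.64 -1.08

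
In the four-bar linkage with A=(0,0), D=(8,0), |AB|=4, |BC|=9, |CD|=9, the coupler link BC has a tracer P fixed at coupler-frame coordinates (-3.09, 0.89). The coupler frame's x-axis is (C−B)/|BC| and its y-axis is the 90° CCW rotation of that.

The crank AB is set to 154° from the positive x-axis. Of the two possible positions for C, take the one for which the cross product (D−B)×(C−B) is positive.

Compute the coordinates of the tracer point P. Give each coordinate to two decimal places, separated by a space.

A=(0,0), D=(8.00,0)
B = A + 4.00·(cos154°, sin154°) = (-3.5952, 1.7535)
|BD| = 11.7270
circle(B,9.00) ∩ circle(D,9.00): a=5.8635, h=6.8278
  candidates: C₊=(3.2233,7.6278) cross=80.070; C₋=(1.1815,-5.8743) cross=-80.070
  mode + wants cross > 0 → take C=(3.2233,7.6278) (cross=80.070)
ex = (C−B)/|BC| = (0.7576,0.6527); ey = (-0.6527,0.7576)
P = B + -3.09·ex + 0.89·ey = (-6.5171,0.4109)

-6.52 0.41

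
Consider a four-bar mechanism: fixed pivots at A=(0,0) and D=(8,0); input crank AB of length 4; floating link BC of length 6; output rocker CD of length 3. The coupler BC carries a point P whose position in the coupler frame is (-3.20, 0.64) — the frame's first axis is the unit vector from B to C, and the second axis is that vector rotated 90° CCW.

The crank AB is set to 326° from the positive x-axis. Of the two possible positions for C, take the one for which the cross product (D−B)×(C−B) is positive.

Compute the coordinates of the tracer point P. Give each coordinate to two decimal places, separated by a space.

A=(0,0), D=(8.00,0)
B = A + 4.00·(cos326°, sin326°) = (3.3162, -2.2368)
|BD| = 5.1905
circle(B,6.00) ∩ circle(D,3.00): a=5.1962, h=3.0000
  candidates: C₊=(6.7123,2.7096) cross=15.572; C₋=(9.2979,-2.7047) cross=-15.572
  mode + wants cross > 0 → take C=(6.7123,2.7096) (cross=15.572)
ex = (C−B)/|BC| = (0.5660,0.8244); ey = (-0.8244,0.5660)
P = B + -3.20·ex + 0.64·ey = (0.9773,-4.5126)

0.98 -4.51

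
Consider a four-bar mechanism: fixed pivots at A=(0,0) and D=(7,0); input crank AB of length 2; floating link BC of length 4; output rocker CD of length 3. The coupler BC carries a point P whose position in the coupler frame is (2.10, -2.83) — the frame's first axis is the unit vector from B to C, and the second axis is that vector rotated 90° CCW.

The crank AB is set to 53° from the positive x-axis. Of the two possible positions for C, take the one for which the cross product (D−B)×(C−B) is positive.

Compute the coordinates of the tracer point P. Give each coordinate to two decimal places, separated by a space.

3.80 -0.79

A=(0,0), D=(7.00,0)
B = A + 2.00·(cos53°, sin53°) = (1.2036, 1.5973)
|BD| = 6.0124
circle(B,4.00) ∩ circle(D,3.00): a=3.5883, h=1.7674
  candidates: C₊=(5.1326,2.3479) cross=10.627; C₋=(4.1935,-1.0599) cross=-10.627
  mode + wants cross > 0 → take C=(5.1326,2.3479) (cross=10.627)
ex = (C−B)/|BC| = (0.9822,0.1877); ey = (-0.1877,0.9822)
P = B + 2.10·ex + -2.83·ey = (3.7974,-0.7884)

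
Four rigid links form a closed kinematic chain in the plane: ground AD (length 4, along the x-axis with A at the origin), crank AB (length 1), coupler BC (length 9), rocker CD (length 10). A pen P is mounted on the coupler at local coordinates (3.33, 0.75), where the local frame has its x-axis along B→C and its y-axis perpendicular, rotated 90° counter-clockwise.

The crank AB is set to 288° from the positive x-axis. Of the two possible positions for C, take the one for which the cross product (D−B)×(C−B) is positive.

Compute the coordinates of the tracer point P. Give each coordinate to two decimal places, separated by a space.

A=(0,0), D=(4.00,0)
B = A + 1.00·(cos288°, sin288°) = (0.3090, -0.9511)
|BD| = 3.8115
circle(B,9.00) ∩ circle(D,10.00): a=-0.5867, h=8.9809
  candidates: C₊=(-2.5000,7.5994) cross=34.231; C₋=(1.9818,-9.7942) cross=-34.231
  mode + wants cross > 0 → take C=(-2.5000,7.5994) (cross=34.231)
ex = (C−B)/|BC| = (-0.3121,0.9500); ey = (-0.9500,-0.3121)
P = B + 3.33·ex + 0.75·ey = (-1.4428,1.9785)

-1.44 1.98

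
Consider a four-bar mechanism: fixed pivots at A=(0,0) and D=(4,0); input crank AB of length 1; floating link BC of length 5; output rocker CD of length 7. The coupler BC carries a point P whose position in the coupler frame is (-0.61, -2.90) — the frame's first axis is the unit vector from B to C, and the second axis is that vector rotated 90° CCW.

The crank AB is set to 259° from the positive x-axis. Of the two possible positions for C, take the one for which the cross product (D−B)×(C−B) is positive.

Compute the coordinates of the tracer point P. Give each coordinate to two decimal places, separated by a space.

A=(0,0), D=(4.00,0)
B = A + 1.00·(cos259°, sin259°) = (-0.1908, -0.9816)
|BD| = 4.3042
circle(B,5.00) ∩ circle(D,7.00): a=-0.6358, h=4.9594
  candidates: C₊=(-1.9409,3.7021) cross=21.346; C₋=(0.3212,-5.9553) cross=-21.346
  mode + wants cross > 0 → take C=(-1.9409,3.7021) (cross=21.346)
ex = (C−B)/|BC| = (-0.3500,0.9367); ey = (-0.9367,-0.3500)
P = B + -0.61·ex + -2.90·ey = (2.7393,-0.5380)

2.74 -0.54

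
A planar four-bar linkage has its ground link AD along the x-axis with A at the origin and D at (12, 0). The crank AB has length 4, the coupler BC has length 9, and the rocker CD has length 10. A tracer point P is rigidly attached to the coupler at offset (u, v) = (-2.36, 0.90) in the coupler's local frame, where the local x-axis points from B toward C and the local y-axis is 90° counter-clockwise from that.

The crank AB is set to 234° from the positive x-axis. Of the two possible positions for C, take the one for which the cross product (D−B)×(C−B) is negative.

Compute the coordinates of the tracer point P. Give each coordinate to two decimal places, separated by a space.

-3.98 -1.30

A=(0,0), D=(12.00,0)
B = A + 4.00·(cos234°, sin234°) = (-2.3511, -3.2361)
|BD| = 14.7115
circle(B,9.00) ∩ circle(D,10.00): a=6.7100, h=5.9980
  candidates: C₊=(2.8751,4.0910) cross=88.240; C₋=(5.5139,-7.6112) cross=-88.240
  mode - wants cross < 0 → take C=(5.5139,-7.6112) (cross=-88.240)
ex = (C−B)/|BC| = (0.8739,-0.4861); ey = (0.4861,0.8739)
P = B + -2.36·ex + 0.90·ey = (-3.9760,-1.3023)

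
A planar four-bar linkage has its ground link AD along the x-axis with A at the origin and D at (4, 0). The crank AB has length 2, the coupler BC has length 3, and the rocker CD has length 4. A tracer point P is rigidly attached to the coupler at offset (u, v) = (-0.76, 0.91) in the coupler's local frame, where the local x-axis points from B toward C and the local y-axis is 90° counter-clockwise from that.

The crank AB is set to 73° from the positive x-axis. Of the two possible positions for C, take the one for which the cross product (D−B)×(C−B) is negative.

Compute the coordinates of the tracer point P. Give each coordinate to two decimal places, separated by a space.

A=(0,0), D=(4.00,0)
B = A + 2.00·(cos73°, sin73°) = (0.5847, 1.9126)
|BD| = 3.9143
circle(B,3.00) ∩ circle(D,4.00): a=1.0630, h=2.8053
  candidates: C₊=(2.8830,3.8409) cross=10.981; C₋=(0.1415,-1.0545) cross=-10.981
  mode - wants cross < 0 → take C=(0.1415,-1.0545) (cross=-10.981)
ex = (C−B)/|BC| = (-0.1478,-0.9890); ey = (0.9890,-0.1478)
P = B + -0.76·ex + 0.91·ey = (1.5970,2.5298)

1.60 2.53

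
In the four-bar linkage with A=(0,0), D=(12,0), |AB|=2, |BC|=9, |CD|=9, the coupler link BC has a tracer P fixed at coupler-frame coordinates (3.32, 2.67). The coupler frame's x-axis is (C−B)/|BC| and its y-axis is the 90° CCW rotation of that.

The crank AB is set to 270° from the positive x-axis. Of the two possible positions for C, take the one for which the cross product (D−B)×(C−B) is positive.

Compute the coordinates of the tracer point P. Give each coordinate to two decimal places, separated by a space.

-0.43 2.24

A=(0,0), D=(12.00,0)
B = A + 2.00·(cos270°, sin270°) = (-0.0000, -2.0000)
|BD| = 12.1655
circle(B,9.00) ∩ circle(D,9.00): a=6.0828, h=6.6332
  candidates: C₊=(4.9095,5.5430) cross=80.697; C₋=(7.0905,-7.5430) cross=-80.697
  mode + wants cross > 0 → take C=(4.9095,5.5430) (cross=80.697)
ex = (C−B)/|BC| = (0.5455,0.8381); ey = (-0.8381,0.5455)
P = B + 3.32·ex + 2.67·ey = (-0.4267,2.2390)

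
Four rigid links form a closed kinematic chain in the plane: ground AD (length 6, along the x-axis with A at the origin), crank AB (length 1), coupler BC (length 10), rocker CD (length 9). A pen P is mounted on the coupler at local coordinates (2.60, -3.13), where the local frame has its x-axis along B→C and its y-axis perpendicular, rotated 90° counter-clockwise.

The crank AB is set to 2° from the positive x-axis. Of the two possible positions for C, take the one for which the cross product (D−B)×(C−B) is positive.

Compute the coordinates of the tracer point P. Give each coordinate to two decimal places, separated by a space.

4.96 0.96

A=(0,0), D=(6.00,0)
B = A + 1.00·(cos2°, sin2°) = (0.9994, 0.0349)
|BD| = 5.0007
circle(B,10.00) ∩ circle(D,9.00): a=4.4001, h=8.9799
  candidates: C₊=(5.4620,8.9839) cross=44.906; C₋=(5.3367,-8.9755) cross=-44.906
  mode + wants cross > 0 → take C=(5.4620,8.9839) (cross=44.906)
ex = (C−B)/|BC| = (0.4463,0.8949); ey = (-0.8949,0.4463)
P = B + 2.60·ex + -3.13·ey = (4.9607,0.9648)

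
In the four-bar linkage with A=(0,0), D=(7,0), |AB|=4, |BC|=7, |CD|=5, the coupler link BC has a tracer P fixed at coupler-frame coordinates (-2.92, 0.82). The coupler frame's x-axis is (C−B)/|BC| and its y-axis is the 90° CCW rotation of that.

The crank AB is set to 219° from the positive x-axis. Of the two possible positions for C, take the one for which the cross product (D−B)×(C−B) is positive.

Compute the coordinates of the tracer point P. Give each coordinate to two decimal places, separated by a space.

-5.90 -3.70

A=(0,0), D=(7.00,0)
B = A + 4.00·(cos219°, sin219°) = (-3.1086, -2.5173)
|BD| = 10.4173
circle(B,7.00) ∩ circle(D,5.00): a=6.3606, h=2.9228
  candidates: C₊=(2.3572,1.8559) cross=30.448; C₋=(3.7698,-3.8165) cross=-30.448
  mode + wants cross > 0 → take C=(2.3572,1.8559) (cross=30.448)
ex = (C−B)/|BC| = (0.7808,0.6247); ey = (-0.6247,0.7808)
P = B + -2.92·ex + 0.82·ey = (-5.9009,-3.7013)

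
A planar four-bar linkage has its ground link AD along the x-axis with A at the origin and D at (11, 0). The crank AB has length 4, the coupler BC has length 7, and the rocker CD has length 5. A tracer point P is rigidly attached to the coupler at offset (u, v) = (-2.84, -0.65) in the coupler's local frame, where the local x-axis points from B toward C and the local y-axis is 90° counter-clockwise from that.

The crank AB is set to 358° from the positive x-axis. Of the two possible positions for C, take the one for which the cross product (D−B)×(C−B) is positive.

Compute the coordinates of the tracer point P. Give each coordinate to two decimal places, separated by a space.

2.36 -2.55

A=(0,0), D=(11.00,0)
B = A + 4.00·(cos358°, sin358°) = (3.9976, -0.1396)
|BD| = 7.0038
circle(B,7.00) ∩ circle(D,5.00): a=5.2153, h=4.6692
  candidates: C₊=(9.1187,4.6326) cross=32.702; C₋=(9.3049,-4.7039) cross=-32.702
  mode + wants cross > 0 → take C=(9.1187,4.6326) (cross=32.702)
ex = (C−B)/|BC| = (0.7316,0.6817); ey = (-0.6817,0.7316)
P = B + -2.84·ex + -0.65·ey = (2.3630,-2.5513)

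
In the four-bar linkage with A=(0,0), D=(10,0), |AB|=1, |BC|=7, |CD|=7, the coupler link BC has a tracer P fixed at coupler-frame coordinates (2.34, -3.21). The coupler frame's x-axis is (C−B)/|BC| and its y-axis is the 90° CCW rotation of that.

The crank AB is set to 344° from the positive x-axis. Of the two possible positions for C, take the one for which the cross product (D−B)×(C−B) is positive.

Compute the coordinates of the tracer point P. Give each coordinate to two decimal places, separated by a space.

A=(0,0), D=(10.00,0)
B = A + 1.00·(cos344°, sin344°) = (0.9613, -0.2756)
|BD| = 9.0429
circle(B,7.00) ∩ circle(D,7.00): a=4.5215, h=5.3438
  candidates: C₊=(5.3177,5.2035) cross=48.324; C₋=(5.6435,-5.4791) cross=-48.324
  mode + wants cross > 0 → take C=(5.3177,5.2035) (cross=48.324)
ex = (C−B)/|BC| = (0.6224,0.7827); ey = (-0.7827,0.6224)
P = B + 2.34·ex + -3.21·ey = (4.9302,-0.4418)

4.93 -0.44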